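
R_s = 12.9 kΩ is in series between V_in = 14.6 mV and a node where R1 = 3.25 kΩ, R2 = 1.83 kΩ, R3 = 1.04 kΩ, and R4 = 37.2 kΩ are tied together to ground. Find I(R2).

Equivalent of the parallel group: R_p = 0.5427 kΩ.
V_A by voltage divider: V_A = 14.6 × 0.5427/(12.9 + 0.5427) = 0.5894 mV.
I(R2) = V_A / R2 = 0.5894/1.83 = 0.3221 µA.

I ≈ 0.322 µA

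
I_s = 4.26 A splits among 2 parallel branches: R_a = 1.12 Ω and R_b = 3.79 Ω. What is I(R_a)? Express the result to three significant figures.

I ≈ 3.29 A

For two parallel branches, I_k = I_s · (other R)/(sum of R).
So I = 4.26 × 3.79/4.910 = 3.288 A.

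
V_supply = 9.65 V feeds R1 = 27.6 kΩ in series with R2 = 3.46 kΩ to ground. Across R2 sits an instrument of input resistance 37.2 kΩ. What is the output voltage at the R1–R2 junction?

R2 ‖ R_L = (3.46 × 37.2)/(3.46 + 37.2) = 3.166 kΩ.
Now apply the divider: V_out = 9.65 × 0.1029 = 0.9929 V.
(Unloaded it would be 1.07 V; the load pulls it down.)

V_out ≈ 0.993 V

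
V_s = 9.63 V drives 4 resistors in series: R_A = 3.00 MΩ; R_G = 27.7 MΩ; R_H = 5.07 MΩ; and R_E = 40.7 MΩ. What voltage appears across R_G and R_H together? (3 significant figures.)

V ≈ 4.13 V

ΣR = 3.00 + 27.7 + 5.07 + 40.7 = 76.47 MΩ.
R_{R_G..R_H} = 27.7 + 5.07 = 32.77 MΩ.
Voltage divider: V = V_s · (32.77 / 76.47) = 9.63 × 0.4285 = 4.127 V.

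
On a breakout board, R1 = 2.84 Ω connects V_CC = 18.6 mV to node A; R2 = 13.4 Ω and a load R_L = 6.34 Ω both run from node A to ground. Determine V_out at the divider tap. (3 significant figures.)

V_out ≈ 11.2 mV

R2 ‖ R_L = (13.4 × 6.34)/(13.4 + 6.34) = 4.304 Ω.
Now apply the divider: V_out = 18.6 × 0.6024 = 11.21 mV.
(Unloaded it would be 15.3 mV; the load pulls it down.)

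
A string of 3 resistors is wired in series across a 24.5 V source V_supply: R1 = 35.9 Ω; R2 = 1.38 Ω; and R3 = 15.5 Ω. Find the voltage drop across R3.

Series total: ΣR = 35.9 + 1.38 + 15.5 = 52.78 Ω.
By the voltage-divider rule, V = 24.5 × 15.50/52.78 = 7.195 V.

V ≈ 7.19 V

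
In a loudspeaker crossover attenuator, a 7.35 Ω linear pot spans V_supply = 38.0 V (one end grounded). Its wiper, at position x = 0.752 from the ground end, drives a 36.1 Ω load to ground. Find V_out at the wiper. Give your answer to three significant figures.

V_out ≈ 27.5 V

The pot divides into 1.823 Ω above the wiper and 5.527 Ω below.
(x·R_p) ‖ R_L = 4.793 Ω.
Loaded-divider output: V_out = 38.0 × 0.7245 = 27.53 V.
(Unloaded: V_out = x·V_supply = 28.6 V.)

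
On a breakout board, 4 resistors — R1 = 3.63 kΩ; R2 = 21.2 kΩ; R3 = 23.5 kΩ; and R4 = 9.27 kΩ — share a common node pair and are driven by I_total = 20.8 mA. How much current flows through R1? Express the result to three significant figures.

I ≈ 12.1 mA

ΣG = 1/3.63 + 1/21.2 + 1/23.5 + 1/9.27 = 0.4731.
By the current-divider rule, I = I_total · G_k/ΣG = 20.8 × 0.5823 = 12.11 mA.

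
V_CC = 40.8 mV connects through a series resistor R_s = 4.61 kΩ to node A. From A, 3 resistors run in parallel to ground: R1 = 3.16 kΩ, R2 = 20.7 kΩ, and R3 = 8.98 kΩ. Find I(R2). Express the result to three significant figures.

Equivalent of the parallel group: R_p = 2.100 kΩ.
V_A by voltage divider: V_A = 40.8 × 2.100/(4.61 + 2.100) = 12.77 mV.
Branch current I = V_A/R2 = 12.77/20.7 = 0.6169 µA.

I ≈ 0.617 µA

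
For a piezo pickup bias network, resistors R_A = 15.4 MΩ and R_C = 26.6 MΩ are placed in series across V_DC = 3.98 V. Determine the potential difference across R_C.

V ≈ 2.52 V

Total series resistance ΣR = 15.4 + 26.6 = 42.00 MΩ.
By the voltage-divider rule, V = 3.98 × 26.60/42.00 = 2.521 V.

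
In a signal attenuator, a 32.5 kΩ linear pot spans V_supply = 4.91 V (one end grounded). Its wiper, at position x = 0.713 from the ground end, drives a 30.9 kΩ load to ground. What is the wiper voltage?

Split the track: R_lower = x·R_p = 23.17 kΩ, R_upper = (1−x)·R_p = 9.328 kΩ.
(x·R_p) ‖ R_L = 13.24 kΩ.
V_out = 4.91 × 13.24/(9.328 + 13.24) = 2.881 V.
(Unloaded: V_out = x·V_supply = 3.50 V.)

V_out ≈ 2.88 V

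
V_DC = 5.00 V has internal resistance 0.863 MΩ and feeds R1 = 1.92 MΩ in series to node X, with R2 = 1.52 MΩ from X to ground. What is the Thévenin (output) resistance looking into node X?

R_th ≈ 0.983 MΩ

R1' = 0.863 + 1.92 = 2.783 MΩ (source resistance + R1).
With V_DC suppressed (replaced by a short), R_th = R1' ‖ R2 = (2.783 × 1.52)/(2.783 + 1.52) = 0.9831 MΩ.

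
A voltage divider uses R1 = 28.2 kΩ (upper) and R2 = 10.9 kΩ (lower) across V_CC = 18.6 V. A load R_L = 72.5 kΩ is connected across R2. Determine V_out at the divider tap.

V_out ≈ 4.68 V

R2 ‖ R_L = (10.9 × 72.5)/(10.9 + 72.5) = 9.475 kΩ.
Voltage divider with the loaded lower leg: V_out = 18.6 × 9.475/(28.2 + 9.475) = 18.6 × 0.2515 = 4.678 V.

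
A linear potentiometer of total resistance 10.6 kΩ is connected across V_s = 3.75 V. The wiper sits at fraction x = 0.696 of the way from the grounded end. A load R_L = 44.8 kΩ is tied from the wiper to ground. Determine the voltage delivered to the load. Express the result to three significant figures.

Lower segment x·R_p = 7.378 kΩ; upper segment (1−x)·R_p = 3.222 kΩ.
R_L loads the lower segment: effective lower R = 6.334 kΩ.
Then V_out = V_s · 6.334/(3.222 + 6.334) = 2.486 V.
(Unloaded: V_out = x·V_s = 2.61 V.)

V_out ≈ 2.49 V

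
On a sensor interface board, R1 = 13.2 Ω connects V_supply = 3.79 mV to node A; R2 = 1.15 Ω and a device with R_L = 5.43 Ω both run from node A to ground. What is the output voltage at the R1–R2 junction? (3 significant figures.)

V_out ≈ 0.254 mV

The load sits in parallel with R2, giving an effective lower resistance R2' = R2·R_L/(R2+R_L) = 0.9490 Ω.
Voltage divider with the loaded lower leg: V_out = 3.79 × 0.9490/(13.2 + 0.9490) = 3.79 × 0.06707 = 0.2542 mV.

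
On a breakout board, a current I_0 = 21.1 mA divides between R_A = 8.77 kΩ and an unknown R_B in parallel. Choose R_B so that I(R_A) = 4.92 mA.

Two-branch current divider: I_A = I_0 · R_B/(R_A + R_B).
4.92/21.1 = R_B/(R_A + R_B) → R_B = R_A · (0.2332)/(1 − 0.2332) = 8.77 × 0.3041 = 2.667 kΩ.

R_B ≈ 2.67 kΩ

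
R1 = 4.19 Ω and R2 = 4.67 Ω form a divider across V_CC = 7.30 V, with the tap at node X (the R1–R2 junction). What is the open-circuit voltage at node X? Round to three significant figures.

V_th is the unloaded tap voltage: V_CC · R2/(R1+R2) = 7.30 × 0.5271 = 3.848 V.

V_th ≈ 3.85 V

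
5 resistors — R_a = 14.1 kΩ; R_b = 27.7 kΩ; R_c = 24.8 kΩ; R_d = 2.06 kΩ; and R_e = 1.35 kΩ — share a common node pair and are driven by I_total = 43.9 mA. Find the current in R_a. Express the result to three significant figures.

Total conductance ΣG = 1/14.1 + 1/27.7 + 1/24.8 + 1/2.06 + 1/1.35 = 1.374 (units of 1/kΩ).
By the current-divider rule, I = I_total · G_k/ΣG = 43.9 × 0.05164 = 2.267 mA.

I ≈ 2.27 mA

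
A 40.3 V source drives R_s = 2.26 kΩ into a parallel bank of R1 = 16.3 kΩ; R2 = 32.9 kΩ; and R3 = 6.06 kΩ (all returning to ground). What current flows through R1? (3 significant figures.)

I ≈ 1.56 mA

Combine the parallel branches: R_p = (1/16.3 + 1/32.9 + 1/6.06)⁻¹ = 3.895 kΩ.
V_A = 40.3 × 3.895/6.155 = 25.50 V.
Branch current I = V_A/R1 = 25.50/16.3 = 1.565 mA.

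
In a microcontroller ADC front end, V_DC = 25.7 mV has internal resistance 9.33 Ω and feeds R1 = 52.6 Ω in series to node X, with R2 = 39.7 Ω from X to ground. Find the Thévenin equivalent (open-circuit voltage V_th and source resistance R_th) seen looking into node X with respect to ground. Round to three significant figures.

V_th ≈ 10.0 mV, R_th ≈ 24.2 Ω

R1' = 9.33 + 52.6 = 61.93 Ω (source resistance + R1).
Open-circuit (no load on X): V_th = V_DC · R2/(R1' + R2) = 25.7 × 39.7/(61.93 + 39.7) = 10.04 mV.
With V_DC suppressed (replaced by a short), R_th = R1' ‖ R2 = (61.93 × 39.7)/(61.93 + 39.7) = 24.19 Ω.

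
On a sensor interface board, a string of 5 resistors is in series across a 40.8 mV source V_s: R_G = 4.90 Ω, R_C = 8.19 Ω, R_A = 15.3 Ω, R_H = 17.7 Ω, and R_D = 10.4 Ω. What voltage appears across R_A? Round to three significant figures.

V ≈ 11.1 mV

Series total: ΣR = 4.90 + 8.19 + 15.3 + 17.7 + 10.4 = 56.49 Ω.
Voltage divider: V = V_s · (15.30 / 56.49) = 40.8 × 0.2708 = 11.05 mV.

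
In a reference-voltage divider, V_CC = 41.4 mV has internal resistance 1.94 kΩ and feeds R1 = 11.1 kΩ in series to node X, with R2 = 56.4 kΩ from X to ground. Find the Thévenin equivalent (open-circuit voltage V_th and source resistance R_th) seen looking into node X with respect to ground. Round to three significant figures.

R1' = 1.94 + 11.1 = 13.04 kΩ (source resistance + R1).
With X open, the divider is unloaded: V_th = 41.4 × 56.4/69.44 = 33.63 mV.
Zeroing V_CC shorts the top of R1' to ground, so R_th = R1' ‖ R2 = 10.59 kΩ.

V_th ≈ 33.6 mV, R_th ≈ 10.6 kΩ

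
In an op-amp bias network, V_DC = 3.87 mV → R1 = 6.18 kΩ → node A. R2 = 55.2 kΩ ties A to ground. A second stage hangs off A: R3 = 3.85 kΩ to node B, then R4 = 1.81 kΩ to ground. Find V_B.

Looking into the second stage from A: R3 + R4 = 5.660 kΩ appears in parallel with R2.
R2 ‖ (R3+R4) = 5.134 kΩ.
First divider: V_A = V_DC · 5.134/(6.18 + 5.134) = 1.756 mV.
V_B = V_A × 0.3198 = 0.5616 mV.

V_B ≈ 0.562 mV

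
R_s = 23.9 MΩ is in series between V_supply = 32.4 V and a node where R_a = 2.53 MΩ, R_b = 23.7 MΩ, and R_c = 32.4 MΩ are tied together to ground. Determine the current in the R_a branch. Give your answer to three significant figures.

I ≈ 1.05 µA

Combine the parallel branches: R_p = (1/2.53 + 1/23.7 + 1/32.4)⁻¹ = 2.135 MΩ.
V_A = 32.4 × 2.135/26.04 = 2.657 V.
Branch current I = V_A/R_a = 2.657/2.53 = 1.050 µA.
(Check via current divider: I_total = 1.244 µA; share G_k/ΣG = 0.8440 → same result.)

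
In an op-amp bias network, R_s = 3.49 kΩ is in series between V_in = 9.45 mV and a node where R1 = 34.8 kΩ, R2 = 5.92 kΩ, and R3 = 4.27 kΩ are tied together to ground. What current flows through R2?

I ≈ 0.637 µA

Combine the parallel branches: R_p = (1/34.8 + 1/5.92 + 1/4.27)⁻¹ = 2.316 kΩ.
Node voltage V_A = V_in · R_p/(R_s + R_p) = 9.45 × 0.3989 = 3.769 mV.
Branch current I = V_A/R2 = 3.769/5.92 = 0.6367 µA.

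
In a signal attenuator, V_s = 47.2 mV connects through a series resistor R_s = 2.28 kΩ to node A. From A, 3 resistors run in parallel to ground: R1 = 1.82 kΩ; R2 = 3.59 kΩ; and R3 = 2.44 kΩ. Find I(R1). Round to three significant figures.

I ≈ 6.78 µA

Equivalent of the parallel group: R_p = 0.8079 kΩ.
V_A = 47.2 × 0.8079/3.088 = 12.35 mV.
I(R1) = V_A / R1 = 12.35/1.82 = 6.785 µA.
(Check via current divider: I_total = 15.29 µA; share G_k/ΣG = 0.4439 → same result.)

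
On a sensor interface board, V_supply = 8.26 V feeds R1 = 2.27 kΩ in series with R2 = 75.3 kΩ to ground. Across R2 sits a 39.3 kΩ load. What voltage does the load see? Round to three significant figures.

V_out ≈ 7.59 V

R2 ‖ R_L = (75.3 × 39.3)/(75.3 + 39.3) = 25.82 kΩ.
Voltage divider with the loaded lower leg: V_out = 8.26 × 25.82/(2.27 + 25.82) = 8.26 × 0.9192 = 7.593 V.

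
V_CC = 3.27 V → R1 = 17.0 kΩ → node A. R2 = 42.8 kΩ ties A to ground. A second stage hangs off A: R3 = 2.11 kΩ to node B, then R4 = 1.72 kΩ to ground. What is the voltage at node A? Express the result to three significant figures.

Node A sees R2 in parallel with the series input of stage 2, R3 + R4 = 3.830 kΩ.
Effective lower resistance at A: R2 ‖ 3.830 = 3.515 kΩ.
V_A = 3.27 × 3.515/(17.0 + 3.515) = 0.5603 V.

V_A ≈ 0.560 V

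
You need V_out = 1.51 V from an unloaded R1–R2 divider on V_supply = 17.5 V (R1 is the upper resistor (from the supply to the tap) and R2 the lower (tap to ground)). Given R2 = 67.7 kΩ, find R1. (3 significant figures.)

V_out/V_supply = R2/(R1+R2) = 0.08629.
R1 = R2·(1/k − 1) = 67.7 × 10.59 = 716.9 kΩ.

R1 ≈ 717 kΩ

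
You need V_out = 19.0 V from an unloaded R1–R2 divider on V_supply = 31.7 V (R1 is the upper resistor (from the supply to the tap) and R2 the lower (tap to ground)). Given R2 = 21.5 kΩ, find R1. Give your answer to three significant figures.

The divider ratio is R2/(R1+R2) = 19.0/31.7 = 0.5994.
R1 = R2·(1/k − 1) = 21.5 × 0.6684 = 14.37 kΩ.

R1 ≈ 14.4 kΩ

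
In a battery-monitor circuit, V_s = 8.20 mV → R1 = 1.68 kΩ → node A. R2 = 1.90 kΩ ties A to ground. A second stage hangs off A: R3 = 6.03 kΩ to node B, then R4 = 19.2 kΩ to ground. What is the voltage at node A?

V_A ≈ 4.20 mV

The second stage (R3 + R4 = 25.23 kΩ) loads node A in parallel with R2.
Effective lower resistance at A: R2 ‖ 25.23 = 1.767 kΩ.
First divider: V_A = V_s · 1.767/(1.68 + 1.767) = 4.203 mV.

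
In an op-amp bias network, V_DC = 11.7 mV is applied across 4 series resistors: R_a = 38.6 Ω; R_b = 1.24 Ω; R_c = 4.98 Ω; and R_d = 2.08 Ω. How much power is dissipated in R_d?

Series current I = V_DC/ΣR = 11.7/46.90 = 0.2495 mA.
P = I²R = 0.06223 × 2.08 = 0.1294 µW.

P ≈ 0.129 µW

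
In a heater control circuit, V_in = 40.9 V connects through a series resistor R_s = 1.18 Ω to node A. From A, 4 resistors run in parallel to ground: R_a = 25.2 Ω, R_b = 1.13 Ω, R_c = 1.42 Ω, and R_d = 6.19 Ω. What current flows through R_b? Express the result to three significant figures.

Parallel bank: R_p = 1/(1/25.2 + 1/1.13 + 1/1.42 + 1/6.19) = 0.5585 Ω.
V_A by voltage divider: V_A = 40.9 × 0.5585/(1.18 + 0.5585) = 13.14 V.
I(R_b) = V_A / R_b = 13.14/1.13 = 11.63 A.
(Equivalently: I_total = 23.53 A, then current-divider fraction G_k/ΣG = 0.4943.)

I ≈ 11.6 A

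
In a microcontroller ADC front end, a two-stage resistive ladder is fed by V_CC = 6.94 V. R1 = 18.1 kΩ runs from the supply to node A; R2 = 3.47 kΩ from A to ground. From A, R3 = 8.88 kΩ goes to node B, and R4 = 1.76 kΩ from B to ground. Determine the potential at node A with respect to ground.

V_A ≈ 0.877 V

Looking into the second stage from A: R3 + R4 = 10.64 kΩ appears in parallel with R2.
Effective lower resistance at A: R2 ‖ 10.64 = 2.617 kΩ.
V_A = 6.94 × 2.617/(18.1 + 2.617) = 0.8766 V.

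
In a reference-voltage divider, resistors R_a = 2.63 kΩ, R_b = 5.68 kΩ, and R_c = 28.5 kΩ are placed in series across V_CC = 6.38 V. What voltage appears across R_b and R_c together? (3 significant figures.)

Total series resistance ΣR = 2.63 + 5.68 + 28.5 = 36.81 kΩ.
R_{R_b..R_c} = 5.68 + 28.5 = 34.18 kΩ.
By the voltage-divider rule, V = 6.38 × 34.18/36.81 = 5.924 V.

V ≈ 5.92 V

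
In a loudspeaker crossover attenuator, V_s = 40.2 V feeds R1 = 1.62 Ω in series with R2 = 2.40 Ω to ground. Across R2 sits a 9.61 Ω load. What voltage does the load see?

V_out ≈ 21.8 V

The load sits in parallel with R2, giving an effective lower resistance R2' = R2·R_L/(R2+R_L) = 1.920 Ω.
Now apply the divider: V_out = 40.2 × 0.5424 = 21.81 V.
(Unloaded it would be 24.0 V; the load pulls it down.)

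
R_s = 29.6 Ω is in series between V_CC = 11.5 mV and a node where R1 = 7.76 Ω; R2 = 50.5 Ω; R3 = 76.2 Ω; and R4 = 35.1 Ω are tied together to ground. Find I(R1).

I ≈ 0.223 mA

Combine the parallel branches: R_p = (1/7.76 + 1/50.5 + 1/76.2 + 1/35.1)⁻¹ = 5.255 Ω.
Node voltage V_A = V_CC · R_p/(R_s + R_p) = 11.5 × 0.1508 = 1.734 mV.
I(R1) = V_A / R1 = 1.734/7.76 = 0.2234 mA.
(Equivalently: I_total = 0.3299 mA, then current-divider fraction G_k/ΣG = 0.6772.)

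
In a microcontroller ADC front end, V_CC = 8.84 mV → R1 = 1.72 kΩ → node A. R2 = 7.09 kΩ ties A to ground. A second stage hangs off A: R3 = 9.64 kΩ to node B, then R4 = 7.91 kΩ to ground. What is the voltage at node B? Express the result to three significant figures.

Looking into the second stage from A: R3 + R4 = 17.55 kΩ appears in parallel with R2.
Effective lower resistance at A: R2 ‖ 17.55 = 5.050 kΩ.
V_A = 8.84 × 5.050/(1.72 + 5.050) = 6.594 mV.
V_B = V_A × 0.4507 = 2.972 mV.

V_B ≈ 2.97 mV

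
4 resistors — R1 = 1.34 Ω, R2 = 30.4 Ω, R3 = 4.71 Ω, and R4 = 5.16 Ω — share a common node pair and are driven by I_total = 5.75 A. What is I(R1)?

Conductances: ΣG = 1/1.34 + 1/30.4 + 1/4.71 + 1/5.16 = 1.185 (1/Ω).
By the current-divider rule, I = I_total · G_k/ΣG = 5.75 × 0.6296 = 3.620 A.

I ≈ 3.62 A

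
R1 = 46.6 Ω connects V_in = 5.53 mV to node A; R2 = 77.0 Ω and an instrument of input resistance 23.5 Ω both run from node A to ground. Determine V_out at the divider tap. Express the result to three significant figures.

V_out ≈ 1.54 mV

The load sits in parallel with R2, giving an effective lower resistance R2' = R2·R_L/(R2+R_L) = 18.00 Ω.
Voltage divider with the loaded lower leg: V_out = 5.53 × 18.00/(46.6 + 18.00) = 5.53 × 0.2787 = 1.541 mV.
(Unloaded it would be 3.45 mV; the load pulls it down.)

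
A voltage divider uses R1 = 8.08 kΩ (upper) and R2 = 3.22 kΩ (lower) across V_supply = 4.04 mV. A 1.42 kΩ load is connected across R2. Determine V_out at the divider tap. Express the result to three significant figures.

V_out ≈ 0.439 mV

First combine the lower leg with the load: R2 ‖ R_L = 0.9854 kΩ.
Then V_out = V_supply · R2'/(R1 + R2') = 4.04 × 0.9854/9.065 = 0.4392 mV.
(Unloaded it would be 1.15 mV; the load pulls it down.)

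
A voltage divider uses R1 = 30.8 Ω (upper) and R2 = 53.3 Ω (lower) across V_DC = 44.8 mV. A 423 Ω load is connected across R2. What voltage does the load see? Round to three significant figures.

The load sits in parallel with R2, giving an effective lower resistance R2' = R2·R_L/(R2+R_L) = 47.34 Ω.
Voltage divider with the loaded lower leg: V_out = 44.8 × 47.34/(30.8 + 47.34) = 44.8 × 0.6058 = 27.14 mV.

V_out ≈ 27.1 mV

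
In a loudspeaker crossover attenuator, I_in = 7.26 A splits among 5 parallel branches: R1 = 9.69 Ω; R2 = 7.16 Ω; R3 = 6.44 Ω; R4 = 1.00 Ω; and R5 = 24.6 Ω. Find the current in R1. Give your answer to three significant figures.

I ≈ 0.521 A

ΣG = 1/9.69 + 1/7.16 + 1/6.44 + 1/1.00 + 1/24.6 = 1.439.
R1 takes the fraction G_k/ΣG = 0.1032/1.439 = 0.07173, so I = 7.26 × 0.07173 = 0.5207 A.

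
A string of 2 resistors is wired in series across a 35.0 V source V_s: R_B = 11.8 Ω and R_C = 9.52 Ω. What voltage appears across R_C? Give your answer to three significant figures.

ΣR = 11.8 + 9.52 = 21.32 Ω.
By the voltage-divider rule, V = 35.0 × 9.520/21.32 = 15.63 V.

V ≈ 15.6 V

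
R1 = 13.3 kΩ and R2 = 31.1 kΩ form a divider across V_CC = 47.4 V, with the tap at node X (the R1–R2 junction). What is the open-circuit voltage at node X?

V_th is the unloaded tap voltage: V_CC · R2/(R1+R2) = 47.4 × 0.7005 = 33.20 V.

V_th ≈ 33.2 V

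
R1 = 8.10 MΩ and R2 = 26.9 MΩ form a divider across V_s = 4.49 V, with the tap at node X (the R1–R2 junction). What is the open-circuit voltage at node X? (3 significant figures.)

With X open, the divider is unloaded: V_th = 4.49 × 26.9/35.00 = 3.451 V.

V_th ≈ 3.45 V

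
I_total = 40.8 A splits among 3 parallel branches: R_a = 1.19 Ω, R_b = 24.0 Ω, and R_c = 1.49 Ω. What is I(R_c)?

Conductances: ΣG = 1/1.19 + 1/24.0 + 1/1.49 = 1.553 (1/Ω).
R_c takes the fraction G_k/ΣG = 0.6711/1.553 = 0.4321, so I = 40.8 × 0.4321 = 17.63 A.

I ≈ 17.6 A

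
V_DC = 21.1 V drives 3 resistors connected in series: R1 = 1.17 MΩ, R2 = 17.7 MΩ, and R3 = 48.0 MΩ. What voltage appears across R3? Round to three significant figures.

ΣR = 1.17 + 17.7 + 48.0 = 66.87 MΩ.
Voltage divider: V = V_DC · (48.00 / 66.87) = 21.1 × 0.7178 = 15.15 V.

V ≈ 15.1 V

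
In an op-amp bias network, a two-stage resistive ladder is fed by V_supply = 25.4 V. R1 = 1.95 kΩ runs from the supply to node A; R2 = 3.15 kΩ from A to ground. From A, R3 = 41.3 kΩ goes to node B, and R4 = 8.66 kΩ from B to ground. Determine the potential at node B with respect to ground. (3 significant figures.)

V_B ≈ 2.66 V

Looking into the second stage from A: R3 + R4 = 49.96 kΩ appears in parallel with R2.
Effective lower resistance at A: R2 ‖ 49.96 = 2.963 kΩ.
V_A = 25.4 × 2.963/(1.95 + 2.963) = 15.32 V.
Then the unloaded second divider: V_B = V_A × R4/(R3+R4) = 15.32 × 0.1733 = 2.655 V.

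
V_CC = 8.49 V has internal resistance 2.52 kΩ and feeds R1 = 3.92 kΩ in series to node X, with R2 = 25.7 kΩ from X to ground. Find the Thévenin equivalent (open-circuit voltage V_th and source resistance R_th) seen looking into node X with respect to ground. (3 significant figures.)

V_th ≈ 6.79 V, R_th ≈ 5.15 kΩ

R1' = 2.52 + 3.92 = 6.440 kΩ (source resistance + R1).
With X open, the divider is unloaded: V_th = 8.49 × 25.7/32.14 = 6.789 V.
Zeroing V_CC shorts the top of R1' to ground, so R_th = R1' ‖ R2 = 5.150 kΩ.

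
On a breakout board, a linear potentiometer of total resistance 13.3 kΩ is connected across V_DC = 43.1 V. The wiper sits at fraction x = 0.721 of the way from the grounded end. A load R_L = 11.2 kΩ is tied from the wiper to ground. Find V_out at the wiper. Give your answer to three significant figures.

V_out ≈ 25.1 V

The pot divides into 3.711 kΩ above the wiper and 9.589 kΩ below.
(x·R_p) ‖ R_L = 5.166 kΩ.
Then V_out = V_DC · 5.166/(3.711 + 5.166) = 25.08 V.
(Unloaded: V_out = x·V_DC = 31.1 V.)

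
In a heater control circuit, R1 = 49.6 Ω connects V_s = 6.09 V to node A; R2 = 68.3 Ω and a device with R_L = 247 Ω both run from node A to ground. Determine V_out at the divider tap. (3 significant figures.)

V_out ≈ 3.16 V

First combine the lower leg with the load: R2 ‖ R_L = 53.50 Ω.
Now apply the divider: V_out = 6.09 × 0.5189 = 3.160 V.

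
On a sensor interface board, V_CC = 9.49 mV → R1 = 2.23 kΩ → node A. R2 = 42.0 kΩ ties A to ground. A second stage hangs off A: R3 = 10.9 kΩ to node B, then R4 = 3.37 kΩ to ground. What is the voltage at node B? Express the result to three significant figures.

V_B ≈ 1.85 mV

Node A sees R2 in parallel with the series input of stage 2, R3 + R4 = 14.27 kΩ.
Effective lower resistance at A: R2 ‖ 14.27 = 10.65 kΩ.
First divider: V_A = V_CC · 10.65/(2.23 + 10.65) = 7.847 mV.
V_B = V_A × 0.2362 = 1.853 mV.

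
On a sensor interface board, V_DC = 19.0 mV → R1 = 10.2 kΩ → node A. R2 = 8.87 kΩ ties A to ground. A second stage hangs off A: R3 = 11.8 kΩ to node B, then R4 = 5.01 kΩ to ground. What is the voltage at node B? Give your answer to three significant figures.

Node A sees R2 in parallel with the series input of stage 2, R3 + R4 = 16.81 kΩ.
R2 ‖ (R3+R4) = 5.806 kΩ.
First divider: V_A = V_DC · 5.806/(10.2 + 5.806) = 6.892 mV.
Then the unloaded second divider: V_B = V_A × R4/(R3+R4) = 6.892 × 0.2980 = 2.054 mV.

V_B ≈ 2.05 mV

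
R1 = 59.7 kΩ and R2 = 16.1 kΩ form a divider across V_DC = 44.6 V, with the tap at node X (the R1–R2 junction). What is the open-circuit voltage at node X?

V_th ≈ 9.47 V

With X open, the divider is unloaded: V_th = 44.6 × 16.1/75.80 = 9.473 V.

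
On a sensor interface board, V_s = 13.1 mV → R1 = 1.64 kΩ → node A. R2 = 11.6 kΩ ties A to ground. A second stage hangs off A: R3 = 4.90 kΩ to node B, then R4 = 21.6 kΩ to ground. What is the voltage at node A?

The second stage (R3 + R4 = 26.50 kΩ) loads node A in parallel with R2.
Effective lower resistance at A: R2 ‖ 26.50 = 8.068 kΩ.
V_A = 13.1 × 8.068/(1.64 + 8.068) = 10.89 mV.

V_A ≈ 10.9 mV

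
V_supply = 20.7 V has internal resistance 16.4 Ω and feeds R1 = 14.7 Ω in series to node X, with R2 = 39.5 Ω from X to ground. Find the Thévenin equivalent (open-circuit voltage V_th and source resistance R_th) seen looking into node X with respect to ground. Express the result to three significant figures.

V_th ≈ 11.6 V, R_th ≈ 17.4 Ω

R1' = 16.4 + 14.7 = 31.10 Ω (source resistance + R1).
V_th is the unloaded tap voltage: V_supply · R2/(R1'+R2) = 20.7 × 0.5595 = 11.58 V.
Looking into X with the source shorted: R_th = R1'·R2/(R1'+R2) = 31.10 × 39.5/70.60 = 17.40 Ω.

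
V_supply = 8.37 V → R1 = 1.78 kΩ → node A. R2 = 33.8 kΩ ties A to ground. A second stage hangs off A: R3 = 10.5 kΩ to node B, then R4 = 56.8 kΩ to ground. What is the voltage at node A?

The second stage (R3 + R4 = 67.30 kΩ) loads node A in parallel with R2.
R2 ‖ (R3+R4) = 22.50 kΩ.
V_A = 8.37 × 22.50/(1.78 + 22.50) = 7.756 V.

V_A ≈ 7.76 V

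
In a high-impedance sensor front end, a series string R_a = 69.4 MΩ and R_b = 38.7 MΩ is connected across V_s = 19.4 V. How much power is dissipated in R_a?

ΣR = 108.1 MΩ → I = 19.4/108.1 = 0.1795 µA.
P(R_a) = I²·R_a = (0.1795)² × 69.4 = 2.235 µW.

P ≈ 2.24 µW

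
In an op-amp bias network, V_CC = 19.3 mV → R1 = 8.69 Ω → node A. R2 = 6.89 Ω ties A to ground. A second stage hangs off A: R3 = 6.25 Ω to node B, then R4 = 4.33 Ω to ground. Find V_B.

The second stage (R3 + R4 = 10.58 Ω) loads node A in parallel with R2.
Effective lower resistance at A: R2 ‖ 10.58 = 4.173 Ω.
V_A = 19.3 × 4.173/(8.69 + 4.173) = 6.261 mV.
V_B = V_A × 0.4093 = 2.562 mV.

V_B ≈ 2.56 mV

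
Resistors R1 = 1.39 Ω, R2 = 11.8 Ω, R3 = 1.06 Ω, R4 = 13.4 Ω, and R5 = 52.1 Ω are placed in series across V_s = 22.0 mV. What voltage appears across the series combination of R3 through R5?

V ≈ 18.4 mV

ΣR = 1.39 + 11.8 + 1.06 + 13.4 + 52.1 = 79.75 Ω.
R_{R3..R5} = 1.06 + 13.4 + 52.1 = 66.56 Ω.
By the voltage-divider rule, V = 22.0 × 66.56/79.75 = 18.36 mV.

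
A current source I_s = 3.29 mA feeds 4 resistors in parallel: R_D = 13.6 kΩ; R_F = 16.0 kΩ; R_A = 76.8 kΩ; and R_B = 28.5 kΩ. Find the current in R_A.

Total conductance ΣG = 1/13.6 + 1/16.0 + 1/76.8 + 1/28.5 = 0.1841 (units of 1/kΩ).
Current divider: I(R_A) = I_s · G_k/ΣG = 3.29 × (0.01302/0.1841) = 3.29 × 0.07071 = 0.2326 mA.

I ≈ 0.233 mA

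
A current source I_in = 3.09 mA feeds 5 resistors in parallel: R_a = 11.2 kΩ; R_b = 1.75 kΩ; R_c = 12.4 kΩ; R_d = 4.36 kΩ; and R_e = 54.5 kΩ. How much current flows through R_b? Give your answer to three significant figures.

I ≈ 1.79 mA

ΣG = 1/11.2 + 1/1.75 + 1/12.4 + 1/4.36 + 1/54.5 = 0.9891.
By the current-divider rule, I = I_in · G_k/ΣG = 3.09 × 0.5777 = 1.785 mA.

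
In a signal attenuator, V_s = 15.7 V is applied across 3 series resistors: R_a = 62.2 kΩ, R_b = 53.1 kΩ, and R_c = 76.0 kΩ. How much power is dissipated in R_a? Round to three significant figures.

The common current is I = 15.7/191.3 = 0.08207 mA.
V(R_a) = I·R = 5.105 V; P = V·I = 5.105 × 0.08207 = 0.4189 mW.

P ≈ 0.419 mW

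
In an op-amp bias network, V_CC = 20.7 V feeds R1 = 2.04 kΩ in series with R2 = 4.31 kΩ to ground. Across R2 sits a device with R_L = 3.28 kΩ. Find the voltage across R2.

V_out ≈ 9.88 V

The load sits in parallel with R2, giving an effective lower resistance R2' = R2·R_L/(R2+R_L) = 1.863 kΩ.
Then V_out = V_CC · R2'/(R1 + R2') = 20.7 × 1.863/3.903 = 9.879 V.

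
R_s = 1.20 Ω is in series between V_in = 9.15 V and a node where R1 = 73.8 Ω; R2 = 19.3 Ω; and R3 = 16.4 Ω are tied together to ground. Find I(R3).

I ≈ 0.484 A

Combine the parallel branches: R_p = (1/73.8 + 1/19.3 + 1/16.4)⁻¹ = 7.915 Ω.
V_A by voltage divider: V_A = 9.15 × 7.915/(1.20 + 7.915) = 7.945 V.
Branch current I = V_A/R3 = 7.945/16.4 = 0.4845 A.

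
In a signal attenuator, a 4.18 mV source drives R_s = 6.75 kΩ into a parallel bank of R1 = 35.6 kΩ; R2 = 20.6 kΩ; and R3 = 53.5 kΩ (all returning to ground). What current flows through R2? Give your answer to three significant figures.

I ≈ 0.123 µA

Combine the parallel branches: R_p = (1/35.6 + 1/20.6 + 1/53.5)⁻¹ = 10.49 kΩ.
V_A = 4.18 × 10.49/17.24 = 2.543 mV.
I(R2) = V_A / R2 = 2.543/20.6 = 0.1235 µA.
(Equivalently: I_total = 0.2425 µA, then current-divider fraction G_k/ΣG = 0.5092.)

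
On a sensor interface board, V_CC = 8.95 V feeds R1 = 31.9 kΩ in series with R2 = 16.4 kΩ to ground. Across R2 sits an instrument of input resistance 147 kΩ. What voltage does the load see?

R2 ‖ R_L = (16.4 × 147)/(16.4 + 147) = 14.75 kΩ.
Voltage divider with the loaded lower leg: V_out = 8.95 × 14.75/(31.9 + 14.75) = 8.95 × 0.3162 = 2.830 V.

V_out ≈ 2.83 V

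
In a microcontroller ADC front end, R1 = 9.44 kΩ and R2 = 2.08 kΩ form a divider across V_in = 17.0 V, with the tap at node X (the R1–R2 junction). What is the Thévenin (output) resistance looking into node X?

Zeroing V_in shorts the top of R1 to ground, so R_th = R1 ‖ R2 = 1.704 kΩ.

R_th ≈ 1.70 kΩ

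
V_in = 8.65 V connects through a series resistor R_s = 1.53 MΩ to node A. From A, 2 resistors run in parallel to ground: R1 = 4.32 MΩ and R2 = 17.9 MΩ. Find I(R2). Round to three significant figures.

Combine the parallel branches: R_p = (1/4.32 + 1/17.9)⁻¹ = 3.480 MΩ.
Node voltage V_A = V_in · R_p/(R_s + R_p) = 8.65 × 0.6946 = 6.008 V.
I(R2) = V_A / R2 = 6.008/17.9 = 0.3357 µA.

I ≈ 0.336 µA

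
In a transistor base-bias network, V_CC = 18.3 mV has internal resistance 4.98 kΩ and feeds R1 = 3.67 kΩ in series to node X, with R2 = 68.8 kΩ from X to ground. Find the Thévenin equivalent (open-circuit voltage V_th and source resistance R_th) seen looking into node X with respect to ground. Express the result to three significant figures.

R1' = 4.98 + 3.67 = 8.650 kΩ (source resistance + R1).
V_th is the unloaded tap voltage: V_CC · R2/(R1'+R2) = 18.3 × 0.8883 = 16.26 mV.
With V_CC suppressed (replaced by a short), R_th = R1' ‖ R2 = (8.650 × 68.8)/(8.650 + 68.8) = 7.684 kΩ.

V_th ≈ 16.3 mV, R_th ≈ 7.68 kΩ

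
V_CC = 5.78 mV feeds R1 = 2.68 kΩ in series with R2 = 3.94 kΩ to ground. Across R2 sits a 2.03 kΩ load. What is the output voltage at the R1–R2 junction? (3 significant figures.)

V_out ≈ 1.93 mV

The load sits in parallel with R2, giving an effective lower resistance R2' = R2·R_L/(R2+R_L) = 1.340 kΩ.
Voltage divider with the loaded lower leg: V_out = 5.78 × 1.340/(2.68 + 1.340) = 5.78 × 0.3333 = 1.926 mV.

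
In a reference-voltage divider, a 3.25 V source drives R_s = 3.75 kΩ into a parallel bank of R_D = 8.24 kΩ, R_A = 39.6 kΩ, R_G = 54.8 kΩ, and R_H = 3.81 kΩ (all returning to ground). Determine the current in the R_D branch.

Equivalent of the parallel group: R_p = 2.340 kΩ.
Node voltage V_A = V_supply · R_p/(R_s + R_p) = 3.25 × 0.3842 = 1.249 V.
I(R_D) = V_A / R_D = 1.249/8.24 = 0.1516 mA.

I ≈ 0.152 mA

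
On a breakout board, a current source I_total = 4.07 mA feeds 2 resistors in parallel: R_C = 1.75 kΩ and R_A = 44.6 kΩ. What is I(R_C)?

For two parallel branches, I_k = I_total · (other R)/(sum of R).
I(R_C) = 4.07 × 44.6/(1.75 + 44.6) = 4.07 × 0.9622 = 3.916 mA.

I ≈ 3.92 mA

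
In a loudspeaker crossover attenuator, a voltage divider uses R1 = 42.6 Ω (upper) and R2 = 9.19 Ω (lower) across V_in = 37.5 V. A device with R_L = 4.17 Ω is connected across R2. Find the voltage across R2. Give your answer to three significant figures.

V_out ≈ 2.37 V

First combine the lower leg with the load: R2 ‖ R_L = 2.868 Ω.
Voltage divider with the loaded lower leg: V_out = 37.5 × 2.868/(42.6 + 2.868) = 37.5 × 0.06309 = 2.366 V.
(Unloaded it would be 6.65 V; the load pulls it down.)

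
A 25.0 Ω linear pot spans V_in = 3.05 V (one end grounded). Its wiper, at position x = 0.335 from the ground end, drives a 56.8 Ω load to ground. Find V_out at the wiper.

V_out ≈ 0.931 V

Lower segment x·R_p = 8.375 Ω; upper segment (1−x)·R_p = 16.62 Ω.
R_L loads the lower segment: effective lower R = 7.299 Ω.
V_out = 3.05 × 7.299/(16.62 + 7.299) = 0.9305 V.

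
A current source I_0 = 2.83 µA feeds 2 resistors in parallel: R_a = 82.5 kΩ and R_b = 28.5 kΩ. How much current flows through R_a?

Two-branch current divider: I_k = I_0 · R_other/(R_1 + R_2).
So I = 2.83 × 28.5/111.0 = 0.7266 µA.

I ≈ 0.727 µA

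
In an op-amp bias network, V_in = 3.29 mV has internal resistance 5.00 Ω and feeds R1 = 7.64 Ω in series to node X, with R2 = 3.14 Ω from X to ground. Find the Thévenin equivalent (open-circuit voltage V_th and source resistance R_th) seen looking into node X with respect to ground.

V_th ≈ 0.655 mV, R_th ≈ 2.52 Ω

R1' = 5.00 + 7.64 = 12.64 Ω (source resistance + R1).
With X open, the divider is unloaded: V_th = 3.29 × 3.14/15.78 = 0.6547 mV.
Looking into X with the source shorted: R_th = R1'·R2/(R1'+R2) = 12.64 × 3.14/15.78 = 2.515 Ω.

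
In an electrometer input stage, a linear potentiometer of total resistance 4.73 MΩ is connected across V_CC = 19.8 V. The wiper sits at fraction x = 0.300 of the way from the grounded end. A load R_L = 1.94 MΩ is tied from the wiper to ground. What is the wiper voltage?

Lower segment x·R_p = 1.419 MΩ; upper segment (1−x)·R_p = 3.311 MΩ.
R_L loads the lower segment: effective lower R = 0.8195 MΩ.
V_out = 19.8 × 0.8195/(3.311 + 0.8195) = 3.929 V.

V_out ≈ 3.93 V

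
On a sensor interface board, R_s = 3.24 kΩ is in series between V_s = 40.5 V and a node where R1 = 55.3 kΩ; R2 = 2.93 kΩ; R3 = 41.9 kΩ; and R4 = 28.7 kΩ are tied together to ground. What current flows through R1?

Parallel bank: R_p = 1/(1/55.3 + 1/2.93 + 1/41.9 + 1/28.7) = 2.392 kΩ.
V_A = 40.5 × 2.392/5.632 = 17.20 V.
I(R1) = V_A / R1 = 17.20/55.3 = 0.3110 mA.

I ≈ 0.311 mA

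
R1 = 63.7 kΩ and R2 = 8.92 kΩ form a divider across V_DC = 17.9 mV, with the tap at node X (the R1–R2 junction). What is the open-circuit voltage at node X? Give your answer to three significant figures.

Open-circuit (no load on X): V_th = V_DC · R2/(R1 + R2) = 17.9 × 8.92/(63.70 + 8.92) = 2.199 mV.

V_th ≈ 2.20 mV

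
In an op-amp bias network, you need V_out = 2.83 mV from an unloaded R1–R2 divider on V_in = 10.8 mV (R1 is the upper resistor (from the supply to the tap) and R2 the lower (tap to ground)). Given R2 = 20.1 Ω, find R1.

V_out/V_in = R2/(R1+R2) = 0.2620.
Rearranging, R1 = R2·(1−k)/k = 20.1 × 2.816 = 56.61 Ω.

R1 ≈ 56.6 Ω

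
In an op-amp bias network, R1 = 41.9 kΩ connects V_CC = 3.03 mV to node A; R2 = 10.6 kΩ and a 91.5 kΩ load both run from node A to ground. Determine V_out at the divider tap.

First combine the lower leg with the load: R2 ‖ R_L = 9.500 kΩ.
Then V_out = V_CC · R2'/(R1 + R2') = 3.03 × 9.500/51.40 = 0.5600 mV.
(Unloaded it would be 0.612 mV; the load pulls it down.)

V_out ≈ 0.560 mV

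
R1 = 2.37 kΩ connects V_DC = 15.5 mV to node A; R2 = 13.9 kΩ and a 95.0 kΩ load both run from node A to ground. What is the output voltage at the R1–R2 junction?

V_out ≈ 13.0 mV

The load sits in parallel with R2, giving an effective lower resistance R2' = R2·R_L/(R2+R_L) = 12.13 kΩ.
Then V_out = V_DC · R2'/(R1 + R2') = 15.5 × 12.13/14.50 = 12.97 mV.
(Unloaded it would be 13.2 mV; the load pulls it down.)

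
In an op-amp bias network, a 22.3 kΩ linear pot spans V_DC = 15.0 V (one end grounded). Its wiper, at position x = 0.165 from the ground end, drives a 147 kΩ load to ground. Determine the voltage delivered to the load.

Lower segment x·R_p = 3.680 kΩ; upper segment (1−x)·R_p = 18.62 kΩ.
(x·R_p) ‖ R_L = 3.590 kΩ.
Loaded-divider output: V_out = 15.0 × 0.1616 = 2.424 V.

V_out ≈ 2.42 V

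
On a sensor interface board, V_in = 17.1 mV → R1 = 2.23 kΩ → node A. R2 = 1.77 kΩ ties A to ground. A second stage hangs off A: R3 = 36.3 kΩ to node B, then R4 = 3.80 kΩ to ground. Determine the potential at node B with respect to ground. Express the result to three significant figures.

The second stage (R3 + R4 = 40.10 kΩ) loads node A in parallel with R2.
R2 ‖ (R3+R4) = 1.695 kΩ.
V_A = 17.1 × 1.695/(2.23 + 1.695) = 7.385 mV.
V_B = V_A × 0.09476 = 0.6998 mV.

V_B ≈ 0.700 mV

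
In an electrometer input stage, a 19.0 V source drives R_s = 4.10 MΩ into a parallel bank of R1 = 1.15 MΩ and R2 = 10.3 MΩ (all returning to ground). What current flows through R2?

I ≈ 0.372 µA

Equivalent of the parallel group: R_p = 1.034 MΩ.
Node voltage V_A = V_in · R_p/(R_s + R_p) = 19.0 × 0.2015 = 3.828 V.
Branch current I = V_A/R2 = 3.828/10.3 = 0.3717 µA.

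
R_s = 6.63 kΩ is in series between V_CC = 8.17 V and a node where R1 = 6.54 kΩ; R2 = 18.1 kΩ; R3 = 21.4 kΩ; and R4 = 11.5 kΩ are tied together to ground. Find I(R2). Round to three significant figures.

Equivalent of the parallel group: R_p = 2.925 kΩ.
V_A = 8.17 × 2.925/9.555 = 2.501 V.
Branch current I = V_A/R2 = 2.501/18.1 = 0.1382 mA.

I ≈ 0.138 mA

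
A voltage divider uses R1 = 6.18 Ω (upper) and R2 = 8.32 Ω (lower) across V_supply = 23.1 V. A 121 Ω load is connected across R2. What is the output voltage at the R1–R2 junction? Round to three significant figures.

The load sits in parallel with R2, giving an effective lower resistance R2' = R2·R_L/(R2+R_L) = 7.785 Ω.
Then V_out = V_supply · R2'/(R1 + R2') = 23.1 × 7.785/13.96 = 12.88 V.
(Unloaded it would be 13.3 V; the load pulls it down.)

V_out ≈ 12.9 V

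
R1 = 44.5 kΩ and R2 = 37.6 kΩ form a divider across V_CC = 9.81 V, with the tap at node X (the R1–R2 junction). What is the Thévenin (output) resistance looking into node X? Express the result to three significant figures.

Zeroing V_CC shorts the top of R1 to ground, so R_th = R1 ‖ R2 = 20.38 kΩ.

R_th ≈ 20.4 kΩ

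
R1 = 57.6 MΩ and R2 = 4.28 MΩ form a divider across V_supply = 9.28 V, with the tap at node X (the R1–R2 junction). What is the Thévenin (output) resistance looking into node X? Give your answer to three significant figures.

Zeroing V_supply shorts the top of R1 to ground, so R_th = R1 ‖ R2 = 3.984 MΩ.

R_th ≈ 3.98 MΩ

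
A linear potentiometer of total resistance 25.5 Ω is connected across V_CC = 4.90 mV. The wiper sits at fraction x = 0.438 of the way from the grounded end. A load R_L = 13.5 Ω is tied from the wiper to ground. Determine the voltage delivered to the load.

V_out ≈ 1.47 mV

The pot divides into 14.33 Ω above the wiper and 11.17 Ω below.
Lower segment in parallel with the load: 11.17 ‖ 13.5 = 6.112 Ω.
Then V_out = V_CC · 6.112/(14.33 + 6.112) = 1.465 mV.
(Unloaded: V_out = x·V_CC = 2.15 mV.)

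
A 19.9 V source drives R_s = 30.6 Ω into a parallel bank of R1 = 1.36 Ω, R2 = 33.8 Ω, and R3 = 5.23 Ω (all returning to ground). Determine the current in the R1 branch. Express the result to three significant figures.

Equivalent of the parallel group: R_p = 1.046 Ω.
V_A by voltage divider: V_A = 19.9 × 1.046/(30.6 + 1.046) = 0.6577 V.
Branch current I = V_A/R1 = 0.6577/1.36 = 0.4836 A.
(Check via current divider: I_total = 0.6288 A; share G_k/ΣG = 0.7691 → same result.)

I ≈ 0.484 A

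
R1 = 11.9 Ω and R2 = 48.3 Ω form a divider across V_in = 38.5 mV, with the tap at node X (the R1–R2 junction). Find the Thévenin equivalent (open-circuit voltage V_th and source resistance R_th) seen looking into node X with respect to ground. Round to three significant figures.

V_th ≈ 30.9 mV, R_th ≈ 9.55 Ω

With X open, the divider is unloaded: V_th = 38.5 × 48.3/60.20 = 30.89 mV.
Looking into X with the source shorted: R_th = R1·R2/(R1+R2) = 11.90 × 48.3/60.20 = 9.548 Ω.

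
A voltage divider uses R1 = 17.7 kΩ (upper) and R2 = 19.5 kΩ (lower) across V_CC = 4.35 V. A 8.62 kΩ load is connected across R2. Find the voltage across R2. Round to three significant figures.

V_out ≈ 1.10 V

First combine the lower leg with the load: R2 ‖ R_L = 5.978 kΩ.
Then V_out = V_CC · R2'/(R1 + R2') = 4.35 × 5.978/23.68 = 1.098 V.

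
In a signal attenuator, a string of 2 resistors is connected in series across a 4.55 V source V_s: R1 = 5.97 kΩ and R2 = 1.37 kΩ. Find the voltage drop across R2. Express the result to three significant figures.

V ≈ 0.849 V

ΣR = 5.97 + 1.37 = 7.340 kΩ.
By the voltage-divider rule, V = 4.55 × 1.370/7.340 = 0.8493 V.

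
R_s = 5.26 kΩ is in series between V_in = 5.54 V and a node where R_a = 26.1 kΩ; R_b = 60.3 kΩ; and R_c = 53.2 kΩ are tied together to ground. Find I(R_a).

I ≈ 0.153 mA

Parallel bank: R_p = 1/(1/26.1 + 1/60.3 + 1/53.2) = 13.57 kΩ.
V_A by voltage divider: V_A = 5.54 × 13.57/(5.26 + 13.57) = 3.992 V.
I(R_a) = V_A / R_a = 3.992/26.1 = 0.1530 mA.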